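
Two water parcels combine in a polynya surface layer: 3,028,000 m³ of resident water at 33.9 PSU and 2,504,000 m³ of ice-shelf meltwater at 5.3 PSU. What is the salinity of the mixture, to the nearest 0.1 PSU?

21.0 PSU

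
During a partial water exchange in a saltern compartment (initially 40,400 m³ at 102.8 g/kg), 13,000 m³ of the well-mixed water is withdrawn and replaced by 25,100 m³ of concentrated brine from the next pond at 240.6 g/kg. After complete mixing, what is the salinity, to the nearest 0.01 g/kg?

Remaining after removal: 27,400 m³ at 102.8 g/kg (salt = 2,816,720)
After addition: salt = 2,816,720 + 25,100×240.6 = 8,855,780; volume = 52,500 m³
S = 8,855,780 / 52,500 = 168.6815 g/kg

168.68 g/kg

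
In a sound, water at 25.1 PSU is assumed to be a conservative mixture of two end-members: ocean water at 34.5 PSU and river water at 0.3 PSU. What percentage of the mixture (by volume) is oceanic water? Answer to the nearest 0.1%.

Let g be the oceanic fraction. Salt balance per unit volume:
g×34.5 + (1−g)×0.3 = 25.1
g = (25.1 − 0.3) / (34.5 − 0.3) = 24.8/34.2 = 0.7251

72.5%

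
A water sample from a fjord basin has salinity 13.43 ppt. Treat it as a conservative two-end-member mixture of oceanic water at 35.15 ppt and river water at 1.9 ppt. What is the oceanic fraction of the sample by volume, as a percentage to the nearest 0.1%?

34.7%

Let g be the oceanic fraction. Salt balance per unit volume:
g×35.15 + (1−g)×1.9 = 13.43
g = (13.43 − 1.9) / (35.15 − 1.9) = 11.53/33.25 = 0.3468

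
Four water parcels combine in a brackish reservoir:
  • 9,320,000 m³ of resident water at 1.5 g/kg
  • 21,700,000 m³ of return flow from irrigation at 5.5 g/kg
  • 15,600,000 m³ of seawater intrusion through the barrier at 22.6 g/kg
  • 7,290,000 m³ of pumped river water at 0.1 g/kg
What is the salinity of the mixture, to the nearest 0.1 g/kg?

Salt balance:
salt = 9,320,000×1.5 + 21,700,000×5.5 + 15,600,000×22.6 + 7,290,000×0.1 = 13,980,000 + 119,350,000 + 352,560,000 + 729,000 = 486,619,000
volume = 9,320,000 + 21,700,000 + 15,600,000 + 7,290,000 = 53,910,000 m³
S = 486,619,000 / 53,910,000 = 9.027 g/kg

9.0 g/kg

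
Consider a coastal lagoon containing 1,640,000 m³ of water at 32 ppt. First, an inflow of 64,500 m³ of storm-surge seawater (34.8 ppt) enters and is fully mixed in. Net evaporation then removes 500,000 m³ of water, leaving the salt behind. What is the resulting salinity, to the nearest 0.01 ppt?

45.43 ppt

After mixing: salt = 1,640,000×32 + 64,500×34.8 = 54,724,600; volume = 1,704,500 m³
After evaporation: salt unchanged = 54,724,600; volume = 1,704,500 − 500,000 = 1,204,500 m³
S = 54,724,600 / 1,204,500 = 45.4335 ppt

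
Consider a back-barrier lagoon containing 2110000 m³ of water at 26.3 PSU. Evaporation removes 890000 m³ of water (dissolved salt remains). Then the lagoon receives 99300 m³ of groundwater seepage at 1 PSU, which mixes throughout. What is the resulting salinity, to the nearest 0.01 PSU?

42.14 PSU

After evaporation: salt = 2,110,000×26.3 = 55,493,000; volume = 2,110,000 − 890,000 = 1,220,000 m³
After mixing: salt = 55,493,000 + 99,300×1 = 55,592,300; volume = 1,220,000 + 99,300 = 1,319,300 m³
S = 55,592,300 / 1,319,300 = 42.1377 PSU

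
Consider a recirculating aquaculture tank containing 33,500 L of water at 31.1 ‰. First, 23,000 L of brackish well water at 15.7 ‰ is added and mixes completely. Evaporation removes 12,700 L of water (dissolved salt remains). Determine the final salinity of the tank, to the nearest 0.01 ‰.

32.03 ‰

After mixing: salt = 33,500×31.1 + 23,000×15.7 = 1,402,950; volume = 56,500 L
After evaporation: salt unchanged = 1,402,950; volume = 56,500 − 12,700 = 43,800 L
S = 1,402,950 / 43,800 = 32.0308 ‰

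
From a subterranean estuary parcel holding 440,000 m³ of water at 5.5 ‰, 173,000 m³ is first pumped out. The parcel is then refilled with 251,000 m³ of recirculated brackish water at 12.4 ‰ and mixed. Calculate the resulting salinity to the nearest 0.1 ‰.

8.8 ‰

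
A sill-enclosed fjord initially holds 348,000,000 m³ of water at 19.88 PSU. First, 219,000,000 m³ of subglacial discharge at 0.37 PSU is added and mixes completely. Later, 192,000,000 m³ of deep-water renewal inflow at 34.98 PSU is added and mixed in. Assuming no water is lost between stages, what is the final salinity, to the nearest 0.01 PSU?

By conservation of dissolved salt,
Initial salt = 348,000,000×19.88 = 6,918,240,000
After stage 1: salt = 6,918,240,000 + 219,000,000×0.37 = 6,999,270,000; volume = 567,000,000 m³; S = 12.344 PSU
After stage 2: salt = 6,999,270,000 + 192,000,000×34.98 = 13,715,430,000; volume = 759,000,000 m³
S = 13,715,430,000 / 759,000,000 = 18.0704 PSU

18.07 PSU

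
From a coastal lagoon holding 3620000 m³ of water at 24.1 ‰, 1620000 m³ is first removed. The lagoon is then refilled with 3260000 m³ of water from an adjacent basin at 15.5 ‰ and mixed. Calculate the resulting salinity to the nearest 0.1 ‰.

Remaining after removal: 2,000,000 m³ at 24.1 ‰ (salt = 48,200,000)
After addition: salt = 48,200,000 + 3,260,000×15.5 = 98,730,000; volume = 5,260,000 m³
S = 98,730,000 / 5,260,000 = 18.77 ‰

18.8 ‰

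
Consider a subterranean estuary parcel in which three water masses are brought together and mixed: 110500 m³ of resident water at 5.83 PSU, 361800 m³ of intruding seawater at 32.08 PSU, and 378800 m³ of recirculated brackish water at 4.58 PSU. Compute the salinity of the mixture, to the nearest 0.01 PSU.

Mass of salt is conserved:
salt = 110,500×5.83 + 361,800×32.08 + 378,800×4.58 = 644,215 + 11,606,544 + 1,734,904 = 13,985,663
volume = 110,500 + 361,800 + 378,800 = 851,100 m³
S = 13,985,663 / 851,100 = 16.4325 PSU

16.43 PSU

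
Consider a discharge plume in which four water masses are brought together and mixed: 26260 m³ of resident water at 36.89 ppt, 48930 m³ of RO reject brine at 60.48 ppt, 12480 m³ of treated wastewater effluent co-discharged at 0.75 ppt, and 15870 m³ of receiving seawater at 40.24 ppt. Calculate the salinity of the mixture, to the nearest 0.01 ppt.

Mass of salt is conserved:
salt = 26,260×36.89 + 48,930×60.48 + 12,480×0.75 + 15,870×40.24 = 968,731.4 + 2,959,286.4 + 9,360 + 638,608.8 = 4,575,986.6
volume = 26,260 + 48,930 + 12,480 + 15,870 = 103,540 m³
S = 4,575,986.6 / 103,540 = 44.1954 ppt

44.20 ppt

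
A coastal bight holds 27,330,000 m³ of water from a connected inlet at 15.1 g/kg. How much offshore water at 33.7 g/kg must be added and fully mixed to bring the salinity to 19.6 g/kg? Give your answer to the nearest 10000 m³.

Salt balance: 27,330,000×15.1 + V×33.7 = (27,330,000+V)×19.6
412,683,000 + 33.7V = 535,668,000 + 19.6V
122,985,000 = 14.1V
V = 8,722,340.43 m³

8720000 m³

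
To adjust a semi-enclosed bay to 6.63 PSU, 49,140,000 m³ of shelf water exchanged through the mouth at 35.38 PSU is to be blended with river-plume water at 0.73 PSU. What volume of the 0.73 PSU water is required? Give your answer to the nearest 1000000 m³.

Salt balance: 49,140,000×35.38 + V×0.73 = (49,140,000+V)×6.63
1,738,573,200 + 0.73V = 325,798,200 + 6.63V
1,412,775,000 = 5.9V
V = 239,453,389.83 m³

239000000 m³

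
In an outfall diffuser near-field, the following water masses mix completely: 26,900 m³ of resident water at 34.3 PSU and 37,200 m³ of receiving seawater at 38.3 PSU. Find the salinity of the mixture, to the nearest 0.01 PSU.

Total salt / total volume:
salt = 26,900×34.3 + 37,200×38.3 = 922,670 + 1,424,760 = 2,347,430
volume = 26,900 + 37,200 = 64,100 m³
S = 2,347,430 / 64,100 = 36.6214 PSU

36.62 PSU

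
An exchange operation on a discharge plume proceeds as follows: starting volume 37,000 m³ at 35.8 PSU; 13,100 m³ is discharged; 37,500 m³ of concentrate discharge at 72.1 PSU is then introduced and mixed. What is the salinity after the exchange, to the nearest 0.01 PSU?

Remaining after removal: 23,900 m³ at 35.8 PSU (salt = 855,620)
After addition: salt = 855,620 + 37,500×72.1 = 3,559,370; volume = 61,400 m³
S = 3,559,370 / 61,400 = 57.9702 PSU

57.97 PSU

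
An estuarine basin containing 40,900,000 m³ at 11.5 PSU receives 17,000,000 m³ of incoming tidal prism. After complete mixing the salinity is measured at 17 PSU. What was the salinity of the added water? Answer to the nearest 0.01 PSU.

Salt balance: 40,900,000×11.5 + 17,000,000×S = 57,900,000×17
470,350,000 + 17,000,000·S = 984,300,000
S = (984,300,000 − 470,350,000) / 17,000,000 = 30.2324 PSU

30.23 PSU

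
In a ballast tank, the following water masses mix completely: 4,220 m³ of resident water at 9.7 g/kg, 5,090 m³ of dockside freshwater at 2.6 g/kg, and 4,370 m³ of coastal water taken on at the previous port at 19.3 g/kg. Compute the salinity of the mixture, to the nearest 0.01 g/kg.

Conserving salt mass:
salt = 4,220×9.7 + 5,090×2.6 + 4,370×19.3 = 40,934 + 13,234 + 84,341 = 138,509
volume = 4,220 + 5,090 + 4,370 = 13,680 m³
S = 138,509 / 13,680 = 10.1249 g/kg

10.12 g/kg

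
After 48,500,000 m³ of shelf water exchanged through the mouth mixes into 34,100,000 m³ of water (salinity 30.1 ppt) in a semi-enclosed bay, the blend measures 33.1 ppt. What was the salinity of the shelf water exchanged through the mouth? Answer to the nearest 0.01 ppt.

35.21 ppt

Salt balance: 34,100,000×30.1 + 48,500,000×S = 82,600,000×33.1
1,026,410,000 + 48,500,000·S = 2,734,060,000
S = (2,734,060,000 − 1,026,410,000) / 48,500,000 = 35.2093 ppt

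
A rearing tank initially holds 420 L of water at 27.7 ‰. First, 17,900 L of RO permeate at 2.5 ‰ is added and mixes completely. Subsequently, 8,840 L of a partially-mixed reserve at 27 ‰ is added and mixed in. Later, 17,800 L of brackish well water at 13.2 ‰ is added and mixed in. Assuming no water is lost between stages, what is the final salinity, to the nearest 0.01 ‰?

Conserving salt mass:
Initial salt = 420×27.7 = 11,634
After stage 1: salt = 11,634 + 17,900×2.5 = 56,384; volume = 18,320 L; S = 3.078 ‰
After stage 2: salt = 56,384 + 8,840×27 = 295,064; volume = 27,160 L; S = 10.864 ‰
After stage 3: salt = 295,064 + 17,800×13.2 = 530,024; volume = 44,960 L
S = 530,024 / 44,960 = 11.7888 ‰

11.79 ‰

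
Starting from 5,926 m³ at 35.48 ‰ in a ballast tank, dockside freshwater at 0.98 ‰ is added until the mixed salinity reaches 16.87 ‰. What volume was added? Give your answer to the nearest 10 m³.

6940 m³

Salt balance: 5,926×35.48 + V×0.98 = (5,926+V)×16.87
210,254.48 + 0.98V = 99,971.62 + 16.87V
110,282.86 = 15.89V
V = 6,940.39 m³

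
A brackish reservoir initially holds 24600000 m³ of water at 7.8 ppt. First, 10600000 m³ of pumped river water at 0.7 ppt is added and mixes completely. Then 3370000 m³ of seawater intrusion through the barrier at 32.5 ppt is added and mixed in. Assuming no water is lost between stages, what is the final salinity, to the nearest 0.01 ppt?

Total salt / total volume:
Initial salt = 24,600,000×7.8 = 191,880,000
After stage 1: salt = 191,880,000 + 10,600,000×0.7 = 199,300,000; volume = 35,200,000 m³; S = 5.662 ppt
After stage 2: salt = 199,300,000 + 3,370,000×32.5 = 308,825,000; volume = 38,570,000 m³
S = 308,825,000 / 38,570,000 = 8.0069 ppt

8.01 ppt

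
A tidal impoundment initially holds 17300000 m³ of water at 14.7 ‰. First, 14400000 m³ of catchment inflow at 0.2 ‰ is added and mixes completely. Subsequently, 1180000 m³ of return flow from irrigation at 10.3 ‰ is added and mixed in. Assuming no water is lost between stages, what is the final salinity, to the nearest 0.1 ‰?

8.2 ‰

By conservation of dissolved salt,
Initial salt = 17,300,000×14.7 = 254,310,000
After stage 1: salt = 254,310,000 + 14,400,000×0.2 = 257,190,000; volume = 31,700,000 m³; S = 8.113 ‰
After stage 2: salt = 257,190,000 + 1,180,000×10.3 = 269,344,000; volume = 32,880,000 m³
S = 269,344,000 / 32,880,000 = 8.1917 ‰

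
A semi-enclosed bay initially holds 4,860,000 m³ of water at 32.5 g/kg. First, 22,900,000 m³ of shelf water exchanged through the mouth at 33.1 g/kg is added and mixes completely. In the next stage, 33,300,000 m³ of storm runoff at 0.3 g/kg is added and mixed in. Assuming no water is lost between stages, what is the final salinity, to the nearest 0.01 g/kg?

15.16 g/kg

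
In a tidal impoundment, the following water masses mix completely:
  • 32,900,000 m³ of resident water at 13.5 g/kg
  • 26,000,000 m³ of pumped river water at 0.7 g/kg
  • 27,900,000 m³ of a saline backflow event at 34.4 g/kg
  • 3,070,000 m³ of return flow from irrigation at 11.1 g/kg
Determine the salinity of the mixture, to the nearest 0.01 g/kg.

Weighted by volume,
salt = 32,900,000×13.5 + 26,000,000×0.7 + 27,900,000×34.4 + 3,070,000×11.1 = 444,150,000 + 18,200,000 + 959,760,000 + 34,077,000 = 1,456,187,000
volume = 32,900,000 + 26,000,000 + 27,900,000 + 3,070,000 = 89,870,000 m³
S = 1,456,187,000 / 89,870,000 = 16.2033 g/kg

16.20 g/kg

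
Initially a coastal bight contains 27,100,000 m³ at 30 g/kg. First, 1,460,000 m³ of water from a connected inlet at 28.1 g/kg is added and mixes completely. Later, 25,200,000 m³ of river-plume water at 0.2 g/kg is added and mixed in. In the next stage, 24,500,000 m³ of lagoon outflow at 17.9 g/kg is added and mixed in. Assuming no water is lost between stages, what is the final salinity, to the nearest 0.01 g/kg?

Conserving salt mass:
Initial salt = 27,100,000×30 = 813,000,000
After stage 1: salt = 813,000,000 + 1,460,000×28.1 = 854,026,000; volume = 28,560,000 m³; S = 29.903 g/kg
After stage 2: salt = 854,026,000 + 25,200,000×0.2 = 859,066,000; volume = 53,760,000 m³; S = 15.98 g/kg
After stage 3: salt = 859,066,000 + 24,500,000×17.9 = 1,297,616,000; volume = 78,260,000 m³
S = 1,297,616,000 / 78,260,000 = 16.5808 g/kg

16.58 g/kg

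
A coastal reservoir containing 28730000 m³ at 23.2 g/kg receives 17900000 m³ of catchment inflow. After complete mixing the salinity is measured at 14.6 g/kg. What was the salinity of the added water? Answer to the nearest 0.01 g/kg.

Salt balance: 28,730,000×23.2 + 17,900,000×S = 46,630,000×14.6
666,536,000 + 17,900,000·S = 680,798,000
S = (680,798,000 − 666,536,000) / 17,900,000 = 0.7968 g/kg

0.80 g/kg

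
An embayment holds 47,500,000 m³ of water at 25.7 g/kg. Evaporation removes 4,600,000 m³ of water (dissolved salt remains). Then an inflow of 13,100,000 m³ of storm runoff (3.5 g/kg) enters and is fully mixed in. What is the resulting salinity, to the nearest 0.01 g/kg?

After evaporation: salt = 47,500,000×25.7 = 1,220,750,000; volume = 47,500,000 − 4,600,000 = 42,900,000 m³
After mixing: salt = 1,220,750,000 + 13,100,000×3.5 = 1,266,600,000; volume = 42,900,000 + 13,100,000 = 56,000,000 m³
S = 1,266,600,000 / 56,000,000 = 22.6179 g/kg

22.62 g/kg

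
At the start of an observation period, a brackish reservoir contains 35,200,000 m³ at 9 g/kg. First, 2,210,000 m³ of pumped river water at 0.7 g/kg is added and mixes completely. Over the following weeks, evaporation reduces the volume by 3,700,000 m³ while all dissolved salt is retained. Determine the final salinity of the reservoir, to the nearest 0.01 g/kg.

After mixing: salt = 35,200,000×9 + 2,210,000×0.7 = 318,347,000; volume = 37,410,000 m³
After evaporation: salt unchanged = 318,347,000; volume = 37,410,000 − 3,700,000 = 33,710,000 m³
S = 318,347,000 / 33,710,000 = 9.4437 g/kg

9.44 g/kg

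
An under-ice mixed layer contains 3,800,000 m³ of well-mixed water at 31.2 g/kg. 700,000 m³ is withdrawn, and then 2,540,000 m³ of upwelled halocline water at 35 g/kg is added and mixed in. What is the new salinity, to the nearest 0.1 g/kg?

Remaining after removal: 3,100,000 m³ at 31.2 g/kg (salt = 96,720,000)
After addition: salt = 96,720,000 + 2,540,000×35 = 185,620,000; volume = 5,640,000 m³
S = 185,620,000 / 5,640,000 = 32.9113 g/kg

32.9 g/kg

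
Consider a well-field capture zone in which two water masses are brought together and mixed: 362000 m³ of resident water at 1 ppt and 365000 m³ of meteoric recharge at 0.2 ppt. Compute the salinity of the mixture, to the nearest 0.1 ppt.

By conservation of dissolved salt,
salt = 362,000×1 + 365,000×0.2 = 362,000 + 73,000 = 435,000
volume = 362,000 + 365,000 = 727,000 m³
S = 435,000 / 727,000 = 0.598 ppt

0.6 ppt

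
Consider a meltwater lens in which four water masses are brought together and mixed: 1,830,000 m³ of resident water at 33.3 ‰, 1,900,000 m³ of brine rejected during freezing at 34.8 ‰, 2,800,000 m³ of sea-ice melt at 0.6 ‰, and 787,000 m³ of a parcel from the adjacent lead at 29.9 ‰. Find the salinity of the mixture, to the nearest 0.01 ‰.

By conservation of dissolved salt,
salt = 1,830,000×33.3 + 1,900,000×34.8 + 2,800,000×0.6 + 787,000×29.9 = 60,939,000 + 66,120,000 + 1,680,000 + 23,531,300 = 152,270,300
volume = 1,830,000 + 1,900,000 + 2,800,000 + 787,000 = 7,317,000 m³
S = 152,270,300 / 7,317,000 = 20.8105 ‰

20.81 ‰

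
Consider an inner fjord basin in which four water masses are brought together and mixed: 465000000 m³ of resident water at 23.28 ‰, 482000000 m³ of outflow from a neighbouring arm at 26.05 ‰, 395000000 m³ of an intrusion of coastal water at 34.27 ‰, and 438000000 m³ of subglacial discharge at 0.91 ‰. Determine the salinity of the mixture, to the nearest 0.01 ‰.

20.96 ‰

Salt balance:
salt = 465,000,000×23.28 + 482,000,000×26.05 + 395,000,000×34.27 + 438,000,000×0.91 = 10,825,200,000 + 12,556,100,000 + 13,536,650,000 + 398,580,000 = 37,316,530,000
volume = 465,000,000 + 482,000,000 + 395,000,000 + 438,000,000 = 1,780,000,000 m³
S = 37,316,530,000 / 1,780,000,000 = 20.9643 ‰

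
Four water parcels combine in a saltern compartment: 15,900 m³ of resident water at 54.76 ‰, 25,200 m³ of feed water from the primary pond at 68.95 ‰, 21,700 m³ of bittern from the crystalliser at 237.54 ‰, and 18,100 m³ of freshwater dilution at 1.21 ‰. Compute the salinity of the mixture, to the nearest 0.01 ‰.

By conservation of dissolved salt,
salt = 15,900×54.76 + 25,200×68.95 + 21,700×237.54 + 18,100×1.21 = 870,684 + 1,737,540 + 5,154,618 + 21,901 = 7,784,743
volume = 15,900 + 25,200 + 21,700 + 18,100 = 80,900 m³
S = 7,784,743 / 80,900 = 96.2267 ‰

96.23 ‰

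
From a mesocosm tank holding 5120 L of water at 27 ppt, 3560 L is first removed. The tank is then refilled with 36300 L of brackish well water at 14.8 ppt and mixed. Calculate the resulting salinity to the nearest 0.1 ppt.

15.3 ppt

Remaining after removal: 1,560 L at 27 ppt (salt = 42,120)
After addition: salt = 42,120 + 36,300×14.8 = 579,360; volume = 37,860 L
S = 579,360 / 37,860 = 15.3027 ppt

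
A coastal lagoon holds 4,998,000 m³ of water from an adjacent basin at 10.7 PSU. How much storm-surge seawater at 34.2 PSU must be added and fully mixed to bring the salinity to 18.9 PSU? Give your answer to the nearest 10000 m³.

2680000 m³

Salt balance: 4,998,000×10.7 + V×34.2 = (4,998,000+V)×18.9
53,478,600 + 34.2V = 94,462,200 + 18.9V
40,983,600 = 15.3V
V = 2,678,666.67 m³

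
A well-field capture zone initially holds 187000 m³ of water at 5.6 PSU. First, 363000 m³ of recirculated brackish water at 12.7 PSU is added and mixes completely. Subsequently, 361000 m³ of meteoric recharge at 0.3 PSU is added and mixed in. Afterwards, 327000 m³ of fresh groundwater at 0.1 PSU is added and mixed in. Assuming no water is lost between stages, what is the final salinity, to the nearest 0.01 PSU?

Salt balance:
Initial salt = 187,000×5.6 = 1,047,200
After stage 1: salt = 1,047,200 + 363,000×12.7 = 5,657,300; volume = 550,000 m³; S = 10.286 PSU
After stage 2: salt = 5,657,300 + 361,000×0.3 = 5,765,600; volume = 911,000 m³; S = 6.329 PSU
After stage 3: salt = 5,765,600 + 327,000×0.1 = 5,798,300; volume = 1,238,000 m³
S = 5,798,300 / 1,238,000 = 4.6836 PSU

4.68 PSU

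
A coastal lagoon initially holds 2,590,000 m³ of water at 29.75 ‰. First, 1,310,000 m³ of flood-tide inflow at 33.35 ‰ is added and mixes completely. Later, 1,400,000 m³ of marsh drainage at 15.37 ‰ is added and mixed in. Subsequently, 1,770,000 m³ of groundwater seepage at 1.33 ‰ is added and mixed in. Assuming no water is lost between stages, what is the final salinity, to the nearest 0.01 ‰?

20.45 ‰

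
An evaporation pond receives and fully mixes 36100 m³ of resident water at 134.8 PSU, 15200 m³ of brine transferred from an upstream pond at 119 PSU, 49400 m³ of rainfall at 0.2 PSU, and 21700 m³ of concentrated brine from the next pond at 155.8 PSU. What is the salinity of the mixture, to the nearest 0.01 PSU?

82.24 PSU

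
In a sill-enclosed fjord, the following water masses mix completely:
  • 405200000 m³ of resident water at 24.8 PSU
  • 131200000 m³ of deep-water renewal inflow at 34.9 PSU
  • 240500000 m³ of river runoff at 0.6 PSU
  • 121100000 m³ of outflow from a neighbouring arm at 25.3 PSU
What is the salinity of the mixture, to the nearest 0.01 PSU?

19.86 PSU

Conserving salt mass:
salt = 405,200,000×24.8 + 131,200,000×34.9 + 240,500,000×0.6 + 121,100,000×25.3 = 10,048,960,000 + 4,578,880,000 + 144,300,000 + 3,063,830,000 = 17,835,970,000
volume = 405,200,000 + 131,200,000 + 240,500,000 + 121,100,000 = 898,000,000 m³
S = 17,835,970,000 / 898,000,000 = 19.8619 PSU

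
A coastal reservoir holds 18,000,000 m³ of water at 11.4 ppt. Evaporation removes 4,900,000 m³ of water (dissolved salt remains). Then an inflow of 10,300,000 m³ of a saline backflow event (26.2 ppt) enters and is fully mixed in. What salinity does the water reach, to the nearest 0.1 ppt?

After evaporation: salt = 18,000,000×11.4 = 205,200,000; volume = 18,000,000 − 4,900,000 = 13,100,000 m³
After mixing: salt = 205,200,000 + 10,300,000×26.2 = 475,060,000; volume = 13,100,000 + 10,300,000 = 23,400,000 m³
S = 475,060,000 / 23,400,000 = 20.3017 ppt

20.3 ppt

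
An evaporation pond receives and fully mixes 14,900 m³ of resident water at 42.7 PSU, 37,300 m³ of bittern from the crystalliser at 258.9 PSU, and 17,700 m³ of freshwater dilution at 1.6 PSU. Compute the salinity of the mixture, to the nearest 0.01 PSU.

Conserving salt mass:
salt = 14,900×42.7 + 37,300×258.9 + 17,700×1.6 = 636,230 + 9,656,970 + 28,320 = 10,321,520
volume = 14,900 + 37,300 + 17,700 = 69,900 m³
S = 10,321,520 / 69,900 = 147.6612 PSU

147.66 PSU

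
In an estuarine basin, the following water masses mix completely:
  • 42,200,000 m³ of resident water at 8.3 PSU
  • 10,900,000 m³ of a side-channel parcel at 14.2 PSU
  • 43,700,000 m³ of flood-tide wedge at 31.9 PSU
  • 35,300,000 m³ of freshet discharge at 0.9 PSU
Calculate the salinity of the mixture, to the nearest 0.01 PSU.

14.62 PSU

Salt balance:
salt = 42,200,000×8.3 + 10,900,000×14.2 + 43,700,000×31.9 + 35,300,000×0.9 = 350,260,000 + 154,780,000 + 1,394,030,000 + 31,770,000 = 1,930,840,000
volume = 42,200,000 + 10,900,000 + 43,700,000 + 35,300,000 = 132,100,000 m³
S = 1,930,840,000 / 132,100,000 = 14.6165 PSU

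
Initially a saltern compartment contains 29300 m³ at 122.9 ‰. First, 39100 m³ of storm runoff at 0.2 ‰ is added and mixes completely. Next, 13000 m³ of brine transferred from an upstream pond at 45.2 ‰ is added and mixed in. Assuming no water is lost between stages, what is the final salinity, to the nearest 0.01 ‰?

51.55 ‰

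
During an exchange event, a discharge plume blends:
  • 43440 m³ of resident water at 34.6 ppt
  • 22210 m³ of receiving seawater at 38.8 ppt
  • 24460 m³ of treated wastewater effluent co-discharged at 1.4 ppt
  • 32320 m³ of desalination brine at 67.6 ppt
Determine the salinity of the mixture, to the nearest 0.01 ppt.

37.44 ppt

By conservation of dissolved salt,
salt = 43,440×34.6 + 22,210×38.8 + 24,460×1.4 + 32,320×67.6 = 1,503,024 + 861,748 + 34,244 + 2,184,832 = 4,583,848
volume = 43,440 + 22,210 + 24,460 + 32,320 = 122,430 m³
S = 4,583,848 / 122,430 = 37.4406 ppt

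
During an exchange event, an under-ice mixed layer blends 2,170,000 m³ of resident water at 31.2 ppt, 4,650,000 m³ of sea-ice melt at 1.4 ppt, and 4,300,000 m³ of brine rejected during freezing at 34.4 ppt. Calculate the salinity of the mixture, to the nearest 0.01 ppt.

19.98 ppt

Weighted by volume,
salt = 2,170,000×31.2 + 4,650,000×1.4 + 4,300,000×34.4 = 67,704,000 + 6,510,000 + 147,920,000 = 222,134,000
volume = 2,170,000 + 4,650,000 + 4,300,000 = 11,120,000 m³
S = 222,134,000 / 11,120,000 = 19.9761 ppt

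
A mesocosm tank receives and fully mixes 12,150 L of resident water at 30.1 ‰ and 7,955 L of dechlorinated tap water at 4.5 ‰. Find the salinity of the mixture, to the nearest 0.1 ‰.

20.0 ‰

Salt balance:
salt = 12,150×30.1 + 7,955×4.5 = 365,715 + 35,797.5 = 401,512.5
volume = 12,150 + 7,955 = 20,105 L
S = 401,512.5 / 20,105 = 19.971 ‰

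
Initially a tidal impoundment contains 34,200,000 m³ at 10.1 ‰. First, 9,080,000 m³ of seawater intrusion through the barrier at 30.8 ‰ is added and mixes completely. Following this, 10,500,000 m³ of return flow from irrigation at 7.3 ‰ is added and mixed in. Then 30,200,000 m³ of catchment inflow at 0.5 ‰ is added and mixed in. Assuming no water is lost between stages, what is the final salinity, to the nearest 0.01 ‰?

8.54 ‰

Weighted by volume,
Initial salt = 34,200,000×10.1 = 345,420,000
After stage 1: salt = 345,420,000 + 9,080,000×30.8 = 625,084,000; volume = 43,280,000 m³; S = 14.443 ‰
After stage 2: salt = 625,084,000 + 10,500,000×7.3 = 701,734,000; volume = 53,780,000 m³; S = 13.048 ‰
After stage 3: salt = 701,734,000 + 30,200,000×0.5 = 716,834,000; volume = 83,980,000 m³
S = 716,834,000 / 83,980,000 = 8.5358 ‰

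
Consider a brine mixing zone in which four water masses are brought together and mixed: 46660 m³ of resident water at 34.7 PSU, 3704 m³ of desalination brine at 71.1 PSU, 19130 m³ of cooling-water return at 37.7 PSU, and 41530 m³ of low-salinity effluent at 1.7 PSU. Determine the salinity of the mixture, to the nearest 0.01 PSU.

24.09 PSU

Total salt / total volume:
salt = 46,660×34.7 + 3,704×71.1 + 19,130×37.7 + 41,530×1.7 = 1,619,102 + 263,354.4 + 721,201 + 70,601 = 2,674,258.4
volume = 46,660 + 3,704 + 19,130 + 41,530 = 111,024 m³
S = 2,674,258.4 / 111,024 = 24.0872 PSU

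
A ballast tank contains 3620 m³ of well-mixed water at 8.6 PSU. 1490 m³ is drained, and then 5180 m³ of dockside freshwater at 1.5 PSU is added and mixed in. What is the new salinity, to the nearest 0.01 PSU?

3.57 PSU

Remaining after removal: 2,130 m³ at 8.6 PSU (salt = 18,318)
After addition: salt = 18,318 + 5,180×1.5 = 26,088; volume = 7,310 m³
S = 26,088 / 7,310 = 3.5688 PSU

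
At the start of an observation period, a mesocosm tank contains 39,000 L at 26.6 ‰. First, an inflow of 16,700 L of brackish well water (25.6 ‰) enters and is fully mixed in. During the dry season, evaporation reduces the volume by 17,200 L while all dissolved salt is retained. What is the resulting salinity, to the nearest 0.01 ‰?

38.05 ‰

After mixing: salt = 39,000×26.6 + 16,700×25.6 = 1,464,920; volume = 55,700 L
After evaporation: salt unchanged = 1,464,920; volume = 55,700 − 17,200 = 38,500 L
S = 1,464,920 / 38,500 = 38.0499 ‰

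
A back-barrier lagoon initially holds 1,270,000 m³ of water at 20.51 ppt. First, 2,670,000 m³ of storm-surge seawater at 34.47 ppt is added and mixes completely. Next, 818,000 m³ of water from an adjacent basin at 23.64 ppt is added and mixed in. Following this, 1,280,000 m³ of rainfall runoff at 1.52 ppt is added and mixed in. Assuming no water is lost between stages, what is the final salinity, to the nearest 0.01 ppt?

23.08 ppt

Weighted by volume,
Initial salt = 1,270,000×20.51 = 26,047,700
After stage 1: salt = 26,047,700 + 2,670,000×34.47 = 118,082,600; volume = 3,940,000 m³; S = 29.97 ppt
After stage 2: salt = 118,082,600 + 818,000×23.64 = 137,420,120; volume = 4,758,000 m³; S = 28.882 ppt
After stage 3: salt = 137,420,120 + 1,280,000×1.52 = 139,365,720; volume = 6,038,000 m³
S = 139,365,720 / 6,038,000 = 23.0814 ppt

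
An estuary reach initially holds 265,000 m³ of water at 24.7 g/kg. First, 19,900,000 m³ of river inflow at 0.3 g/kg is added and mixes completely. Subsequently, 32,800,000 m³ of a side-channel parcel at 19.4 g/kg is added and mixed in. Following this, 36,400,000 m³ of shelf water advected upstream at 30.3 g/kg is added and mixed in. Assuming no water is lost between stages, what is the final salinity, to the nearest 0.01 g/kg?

Weighted by volume,
Initial salt = 265,000×24.7 = 6,545,500
After stage 1: salt = 6,545,500 + 19,900,000×0.3 = 12,515,500; volume = 20,165,000 m³; S = 0.621 g/kg
After stage 2: salt = 12,515,500 + 32,800,000×19.4 = 648,835,500; volume = 52,965,000 m³; S = 12.25 g/kg
After stage 3: salt = 648,835,500 + 36,400,000×30.3 = 1,751,755,500; volume = 89,365,000 m³
S = 1,751,755,500 / 89,365,000 = 19.6023 g/kg

19.60 g/kg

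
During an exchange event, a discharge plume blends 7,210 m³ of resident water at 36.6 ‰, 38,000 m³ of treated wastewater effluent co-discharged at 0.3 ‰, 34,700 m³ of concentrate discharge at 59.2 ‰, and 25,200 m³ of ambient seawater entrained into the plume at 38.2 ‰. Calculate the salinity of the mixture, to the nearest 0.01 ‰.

31.32 ‰

Total salt / total volume:
salt = 7,210×36.6 + 38,000×0.3 + 34,700×59.2 + 25,200×38.2 = 263,886 + 11,400 + 2,054,240 + 962,640 = 3,292,166
volume = 7,210 + 38,000 + 34,700 + 25,200 = 105,110 m³
S = 3,292,166 / 105,110 = 31.3211 ‰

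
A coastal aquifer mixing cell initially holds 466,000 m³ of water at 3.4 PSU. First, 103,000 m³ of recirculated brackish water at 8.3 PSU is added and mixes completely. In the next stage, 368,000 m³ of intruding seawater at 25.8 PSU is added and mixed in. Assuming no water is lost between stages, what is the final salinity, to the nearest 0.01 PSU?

By conservation of dissolved salt,
Initial salt = 466,000×3.4 = 1,584,400
After stage 1: salt = 1,584,400 + 103,000×8.3 = 2,439,300; volume = 569,000 m³; S = 4.287 PSU
After stage 2: salt = 2,439,300 + 368,000×25.8 = 11,933,700; volume = 937,000 m³
S = 11,933,700 / 937,000 = 12.7361 PSU

12.74 PSU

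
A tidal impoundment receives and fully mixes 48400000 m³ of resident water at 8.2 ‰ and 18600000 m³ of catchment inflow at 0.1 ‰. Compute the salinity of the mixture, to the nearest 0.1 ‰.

6.0 ‰

By conservation of dissolved salt,
salt = 48,400,000×8.2 + 18,600,000×0.1 = 396,880,000 + 1,860,000 = 398,740,000
volume = 48,400,000 + 18,600,000 = 67,000,000 m³
S = 398,740,000 / 67,000,000 = 5.951 ‰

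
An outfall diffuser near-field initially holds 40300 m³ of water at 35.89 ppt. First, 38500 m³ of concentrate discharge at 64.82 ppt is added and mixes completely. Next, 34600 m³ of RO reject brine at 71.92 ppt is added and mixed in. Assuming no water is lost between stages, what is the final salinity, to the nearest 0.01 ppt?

56.71 ppt

Mass of salt is conserved:
Initial salt = 40,300×35.89 = 1,446,367
After stage 1: salt = 1,446,367 + 38,500×64.82 = 3,941,937; volume = 78,800 m³; S = 50.025 ppt
After stage 2: salt = 3,941,937 + 34,600×71.92 = 6,430,369; volume = 113,400 m³
S = 6,430,369 / 113,400 = 56.7052 ppt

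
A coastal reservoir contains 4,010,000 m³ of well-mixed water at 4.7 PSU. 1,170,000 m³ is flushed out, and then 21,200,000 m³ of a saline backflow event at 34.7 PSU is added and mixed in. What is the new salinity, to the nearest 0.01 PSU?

31.16 PSU

Remaining after removal: 2,840,000 m³ at 4.7 PSU (salt = 13,348,000)
After addition: salt = 13,348,000 + 21,200,000×34.7 = 748,988,000; volume = 24,040,000 m³
S = 748,988,000 / 24,040,000 = 31.1559 PSU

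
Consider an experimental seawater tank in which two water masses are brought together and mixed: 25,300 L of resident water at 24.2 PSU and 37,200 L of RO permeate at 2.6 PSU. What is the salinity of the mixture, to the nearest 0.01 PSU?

11.34 PSU

Salt balance:
salt = 25,300×24.2 + 37,200×2.6 = 612,260 + 96,720 = 708,980
volume = 25,300 + 37,200 = 62,500 L
S = 708,980 / 62,500 = 11.3437 PSU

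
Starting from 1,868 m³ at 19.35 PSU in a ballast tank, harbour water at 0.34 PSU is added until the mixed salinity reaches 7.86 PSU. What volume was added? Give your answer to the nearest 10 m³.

2850 m³

Salt balance: 1,868×19.35 + V×0.34 = (1,868+V)×7.86
36,145.8 + 0.34V = 14,682.48 + 7.86V
21,463.32 = 7.52V
V = 2,854.16 m³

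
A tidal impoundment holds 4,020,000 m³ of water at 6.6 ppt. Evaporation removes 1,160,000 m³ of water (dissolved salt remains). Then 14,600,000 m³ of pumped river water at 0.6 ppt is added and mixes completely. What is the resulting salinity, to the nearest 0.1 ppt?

2.0 ppt

After evaporation: salt = 4,020,000×6.6 = 26,532,000; volume = 4,020,000 − 1,160,000 = 2,860,000 m³
After mixing: salt = 26,532,000 + 14,600,000×0.6 = 35,292,000; volume = 2,860,000 + 14,600,000 = 17,460,000 m³
S = 35,292,000 / 17,460,000 = 2.0213 ppt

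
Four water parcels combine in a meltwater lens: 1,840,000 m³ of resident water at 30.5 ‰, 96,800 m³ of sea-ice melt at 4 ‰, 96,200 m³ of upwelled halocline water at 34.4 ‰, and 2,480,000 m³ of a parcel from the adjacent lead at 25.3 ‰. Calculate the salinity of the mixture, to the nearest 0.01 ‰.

Salt balance:
salt = 1,840,000×30.5 + 96,800×4 + 96,200×34.4 + 2,480,000×25.3 = 56,120,000 + 387,200 + 3,309,280 + 62,744,000 = 122,560,480
volume = 1,840,000 + 96,800 + 96,200 + 2,480,000 = 4,513,000 m³
S = 122,560,480 / 4,513,000 = 27.1572 ‰

27.16 ‰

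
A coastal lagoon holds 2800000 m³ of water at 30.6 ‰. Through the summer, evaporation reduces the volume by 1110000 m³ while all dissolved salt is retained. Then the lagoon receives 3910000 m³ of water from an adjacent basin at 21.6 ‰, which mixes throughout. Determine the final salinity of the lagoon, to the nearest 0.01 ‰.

30.38 ‰

After evaporation: salt = 2,800,000×30.6 = 85,680,000; volume = 2,800,000 − 1,110,000 = 1,690,000 m³
After mixing: salt = 85,680,000 + 3,910,000×21.6 = 170,136,000; volume = 1,690,000 + 3,910,000 = 5,600,000 m³
S = 170,136,000 / 5,600,000 = 30.3814 ‰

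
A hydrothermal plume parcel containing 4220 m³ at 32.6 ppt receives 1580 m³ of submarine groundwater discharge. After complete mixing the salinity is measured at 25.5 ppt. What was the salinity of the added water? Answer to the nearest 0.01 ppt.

6.54 ppt

Salt balance: 4,220×32.6 + 1,580×S = 5,800×25.5
137,572 + 1,580·S = 147,900
S = (147,900 − 137,572) / 1,580 = 6.5367 ppt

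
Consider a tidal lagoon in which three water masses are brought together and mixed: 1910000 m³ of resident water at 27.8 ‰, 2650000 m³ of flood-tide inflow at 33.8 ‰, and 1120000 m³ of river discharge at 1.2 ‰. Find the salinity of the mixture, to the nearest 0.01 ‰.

25.35 ‰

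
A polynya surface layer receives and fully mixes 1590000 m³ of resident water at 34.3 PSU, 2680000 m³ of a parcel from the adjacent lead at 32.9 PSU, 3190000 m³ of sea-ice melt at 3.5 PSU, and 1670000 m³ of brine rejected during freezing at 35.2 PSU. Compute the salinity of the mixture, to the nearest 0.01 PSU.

23.29 PSU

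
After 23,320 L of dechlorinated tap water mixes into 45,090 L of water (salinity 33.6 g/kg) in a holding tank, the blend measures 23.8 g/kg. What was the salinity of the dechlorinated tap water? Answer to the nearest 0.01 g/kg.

4.85 g/kg

Salt balance: 45,090×33.6 + 23,320×S = 68,410×23.8
1,515,024 + 23,320·S = 1,628,158
S = (1,628,158 − 1,515,024) / 23,320 = 4.8514 g/kg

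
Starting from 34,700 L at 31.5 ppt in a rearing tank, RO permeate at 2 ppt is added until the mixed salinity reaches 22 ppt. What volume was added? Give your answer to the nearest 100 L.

16500 L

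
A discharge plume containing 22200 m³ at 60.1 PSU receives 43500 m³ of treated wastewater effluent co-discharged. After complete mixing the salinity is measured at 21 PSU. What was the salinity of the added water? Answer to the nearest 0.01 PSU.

Salt balance: 22,200×60.1 + 43,500×S = 65,700×21
1,334,220 + 43,500·S = 1,379,700
S = (1,379,700 − 1,334,220) / 43,500 = 1.0455 PSU

1.05 PSU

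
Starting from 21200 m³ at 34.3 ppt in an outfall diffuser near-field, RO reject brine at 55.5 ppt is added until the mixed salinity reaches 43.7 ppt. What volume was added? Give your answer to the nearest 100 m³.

Salt balance: 21,200×34.3 + V×55.5 = (21,200+V)×43.7
727,160 + 55.5V = 926,440 + 43.7V
199,280 = 11.8V
V = 16,888.14 m³

16900 m³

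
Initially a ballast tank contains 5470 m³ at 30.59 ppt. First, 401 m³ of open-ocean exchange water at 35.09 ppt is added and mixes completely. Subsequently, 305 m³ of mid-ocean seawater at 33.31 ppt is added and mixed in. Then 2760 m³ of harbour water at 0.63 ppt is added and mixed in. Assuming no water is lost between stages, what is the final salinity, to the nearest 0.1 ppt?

21.6 ppt

Mass of salt is conserved:
Initial salt = 5,470×30.59 = 167,327.3
After stage 1: salt = 167,327.3 + 401×35.09 = 181,398.39; volume = 5,871 m³; S = 30.897 ppt
After stage 2: salt = 181,398.39 + 305×33.31 = 191,557.94; volume = 6,176 m³; S = 31.017 ppt
After stage 3: salt = 191,557.94 + 2,760×0.63 = 193,296.74; volume = 8,936 m³
S = 193,296.74 / 8,936 = 21.6312 ppt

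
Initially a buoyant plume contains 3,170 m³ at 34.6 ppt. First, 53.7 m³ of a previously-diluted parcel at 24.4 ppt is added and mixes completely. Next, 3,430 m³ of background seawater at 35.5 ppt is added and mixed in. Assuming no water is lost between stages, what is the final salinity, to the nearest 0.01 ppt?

Total salt / total volume:
Initial salt = 3,170×34.6 = 109,682
After stage 1: salt = 109,682 + 53.7×24.4 = 110,992.28; volume = 3,223.7 m³; S = 34.43 ppt
After stage 2: salt = 110,992.28 + 3,430×35.5 = 232,757.28; volume = 6,653.7 m³
S = 232,757.28 / 6,653.7 = 34.9816 ppt

34.98 ppt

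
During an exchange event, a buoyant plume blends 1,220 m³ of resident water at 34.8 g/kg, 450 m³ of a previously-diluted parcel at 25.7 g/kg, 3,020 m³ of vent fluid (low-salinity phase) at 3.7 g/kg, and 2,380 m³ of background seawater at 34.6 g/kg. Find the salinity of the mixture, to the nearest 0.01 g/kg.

Mass of salt is conserved:
salt = 1,220×34.8 + 450×25.7 + 3,020×3.7 + 2,380×34.6 = 42,456 + 11,565 + 11,174 + 82,348 = 147,543
volume = 1,220 + 450 + 3,020 + 2,380 = 7,070 m³
S = 147,543 / 7,070 = 20.8689 g/kg

20.87 g/kg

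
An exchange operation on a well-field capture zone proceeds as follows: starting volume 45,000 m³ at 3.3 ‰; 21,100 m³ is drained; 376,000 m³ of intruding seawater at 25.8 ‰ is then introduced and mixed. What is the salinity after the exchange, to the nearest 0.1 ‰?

24.5 ‰

Remaining after removal: 23,900 m³ at 3.3 ‰ (salt = 78,870)
After addition: salt = 78,870 + 376,000×25.8 = 9,779,670; volume = 399,900 m³
S = 9,779,670 / 399,900 = 24.4553 ‰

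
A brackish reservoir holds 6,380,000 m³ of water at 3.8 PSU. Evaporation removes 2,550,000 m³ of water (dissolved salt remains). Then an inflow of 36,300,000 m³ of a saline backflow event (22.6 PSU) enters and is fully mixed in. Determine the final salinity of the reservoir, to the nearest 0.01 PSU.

21.05 PSU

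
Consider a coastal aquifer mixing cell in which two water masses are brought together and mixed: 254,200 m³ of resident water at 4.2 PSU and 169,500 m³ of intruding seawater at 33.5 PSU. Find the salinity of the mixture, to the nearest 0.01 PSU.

15.92 PSU

Salt balance:
salt = 254,200×4.2 + 169,500×33.5 = 1,067,640 + 5,678,250 = 6,745,890
volume = 254,200 + 169,500 = 423,700 m³
S = 6,745,890 / 423,700 = 15.9214 PSU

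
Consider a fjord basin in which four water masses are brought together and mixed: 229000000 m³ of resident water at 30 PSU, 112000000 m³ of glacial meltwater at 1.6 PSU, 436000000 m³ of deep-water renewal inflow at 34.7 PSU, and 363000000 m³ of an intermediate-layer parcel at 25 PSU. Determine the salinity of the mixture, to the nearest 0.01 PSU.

27.42 PSU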